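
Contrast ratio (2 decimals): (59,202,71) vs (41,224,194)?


Linearize each sRGB channel c=v/255: c/12.92 if c ≤ 0.04045 else ((c+0.055)/1.055)^2.4
L = 0.2126×R_lin + 0.7152×G_lin + 0.0722×B_lin
Color 1 (59,202,71):
  R=59: 59/255≈0.2314 > 0.04045 → ((0.2314+0.055)/1.055)^2.4 ≈ 0.04374
  G=202: 202/255≈0.7922 > 0.04045 → ((0.7922+0.055)/1.055)^2.4 ≈ 0.59062
  B=71: 71/255≈0.2784 > 0.04045 → ((0.2784+0.055)/1.055)^2.4 ≈ 0.06301
  L1 = 0.2126×0.04374 + 0.7152×0.59062 + 0.0722×0.06301 ≈ 0.43626
Color 2 (41,224,194):
  R=41: 41/255≈0.1608 > 0.04045 → ((0.1608+0.055)/1.055)^2.4 ≈ 0.02217
  G=224: 224/255≈0.8784 > 0.04045 → ((0.8784+0.055)/1.055)^2.4 ≈ 0.74540
  B=194: 194/255≈0.7608 > 0.04045 → ((0.7608+0.055)/1.055)^2.4 ≈ 0.53948
  L2 = 0.2126×0.02217 + 0.7152×0.74540 + 0.0722×0.53948 ≈ 0.57678
Lighter = 0.57678, Darker = 0.43626
Ratio = (L_lighter + 0.05) / (L_darker + 0.05)
Ratio = (0.57678 + 0.05) / (0.43626 + 0.05) = 0.62678 / 0.48626 ≈ 1.2890
Ratio ≈ 1.29:1


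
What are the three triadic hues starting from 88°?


Triadic: equally spaced at 120° intervals
H1 = 88°
H2 = (88 + 120) mod 360 = 208°
H3 = (88 + 240) mod 360 = 328°
Triadic = 88°, 208°, 328°


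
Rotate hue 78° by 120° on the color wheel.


New hue = (H + rotation) mod 360
New hue = (78 + 120) mod 360
= 198 mod 360
= 198°


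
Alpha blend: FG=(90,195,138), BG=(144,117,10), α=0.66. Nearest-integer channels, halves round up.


C = α×F + (1-α)×B, with 1-α = 0.34
R: 0.66×90 + 0.34×144 = 59.40 + 48.96 = 108.36 → 108
G: 0.66×195 + 0.34×117 = 128.70 + 39.78 = 168.48 → 168
B: 0.66×138 + 0.34×10 = 91.08 + 3.40 = 94.48 → 94
= RGB(108, 168, 94)


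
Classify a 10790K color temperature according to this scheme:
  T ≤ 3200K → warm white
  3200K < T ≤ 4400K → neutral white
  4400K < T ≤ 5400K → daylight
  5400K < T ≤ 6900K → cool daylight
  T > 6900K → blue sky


Temperature: 10790K
10790K > 6900K → blue sky
Classification: blue sky


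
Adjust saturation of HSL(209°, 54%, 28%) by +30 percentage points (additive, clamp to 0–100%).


Original S = 54%
Adjustment = +30 percentage points
New S = 54 + (30) = 84
Clamp to [0, 100] → 84
= HSL(209°, 84%, 28%)


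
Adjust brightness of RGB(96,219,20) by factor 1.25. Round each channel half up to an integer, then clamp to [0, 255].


Multiply each channel by 1.25, round half up, clamp to [0, 255]
R: 96×1.25 = 120
G: 219×1.25 = 273.75 → round → 274 → clamp → 255
B: 20×1.25 = 25
= RGB(120, 255, 25)


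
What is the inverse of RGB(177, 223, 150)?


Invert: (255-R, 255-G, 255-B)
R: 255-177 = 78
G: 255-223 = 32
B: 255-150 = 105
= RGB(78, 32, 105)


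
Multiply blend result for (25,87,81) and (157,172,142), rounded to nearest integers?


Multiply: C = A×B/255, rounded to nearest integer
R: 25×157/255 = 3925/255 ≈ 15.392 → 15
G: 87×172/255 = 14964/255 ≈ 58.682 → 59
B: 81×142/255 = 11502/255 ≈ 45.106 → 45
= RGB(15, 59, 45)


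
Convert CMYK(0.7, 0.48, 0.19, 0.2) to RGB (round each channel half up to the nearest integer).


R = 255 × (1-C) × (1-K) = 255 × 0.30 × 0.80 = 61.2 → 61
G = 255 × (1-M) × (1-K) = 255 × 0.52 × 0.80 = 106.08 → 106
B = 255 × (1-Y) × (1-K) = 255 × 0.81 × 0.80 = 165.24 → 165
= RGB(61, 106, 165)


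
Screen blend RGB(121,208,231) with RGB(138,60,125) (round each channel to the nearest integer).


Screen: C = 255 - (255-A)×(255-B)/255, rounded to nearest integer
R: 255 - (255-121)×(255-138)/255 = 255 - 15678/255 ≈ 255 - 61.482 = 193.518 → 194
G: 255 - (255-208)×(255-60)/255 = 255 - 9165/255 ≈ 255 - 35.941 = 219.059 → 219
B: 255 - (255-231)×(255-125)/255 = 255 - 3120/255 ≈ 255 - 12.235 = 242.765 → 243
= RGB(194, 219, 243)


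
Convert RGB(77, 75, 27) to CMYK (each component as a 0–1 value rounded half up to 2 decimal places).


R'=77/255≈0.3020, G'=75/255≈0.2941, B'=27/255≈0.1059
K = 1 - max(R',G',B') = 1 - 77/255 = 178/255 = 0.69803… → 0.70
(1-R'-K)/(1-K) simplifies to (max-R)/max with max = 77:
C = (77-77)/77 = 0/77 = 0 → 0.00
M = (77-75)/77 = 2/77 = 0.02597… → 0.03
Y = (77-27)/77 = 50/77 = 0.64935… → 0.65
= CMYK(0.00, 0.03, 0.65, 0.70)


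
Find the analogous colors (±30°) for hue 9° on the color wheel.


Base hue: 9°
Left analog: (9 - 30) mod 360 = 339°
Right analog: (9 + 30) mod 360 = 39°
Analogous hues = 339° and 39°


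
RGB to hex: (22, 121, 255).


R = 22 → 16 (hex)
G = 121 → 79 (hex)
B = 255 → FF (hex)
Hex = #1679FF


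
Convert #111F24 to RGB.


11 → 17 (R)
1F → 31 (G)
24 → 36 (B)
= RGB(17, 31, 36)


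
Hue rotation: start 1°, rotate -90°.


New hue = (H + rotation) mod 360
New hue = (1 -90) mod 360
= -89 mod 360
= 271°


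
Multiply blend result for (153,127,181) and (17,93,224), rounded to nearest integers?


Multiply: C = A×B/255, rounded to nearest integer
R: 153×17/255 = 2601/255 ≈ 10.200 → 10
G: 127×93/255 = 11811/255 ≈ 46.318 → 46
B: 181×224/255 = 40544/255 ≈ 158.996 → 159
= RGB(10, 46, 159)


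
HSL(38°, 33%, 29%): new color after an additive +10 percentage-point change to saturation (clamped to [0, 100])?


Original S = 33%
Adjustment = +10 percentage points
New S = 33 + (10) = 43
Clamp to [0, 100] → 43
= HSL(38°, 43%, 29%)


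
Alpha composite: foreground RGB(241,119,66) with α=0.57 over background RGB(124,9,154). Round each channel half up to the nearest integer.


C = α×F + (1-α)×B, with 1-α = 0.43
R: 0.57×241 + 0.43×124 = 137.37 + 53.32 = 190.69 → 191
G: 0.57×119 + 0.43×9 = 67.83 + 3.87 = 71.70 → 72
B: 0.57×66 + 0.43×154 = 37.62 + 66.22 = 103.84 → 104
= RGB(191, 72, 104)


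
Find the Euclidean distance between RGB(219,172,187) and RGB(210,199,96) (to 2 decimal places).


d = √[(R₁-R₂)² + (G₁-G₂)² + (B₁-B₂)²]
d = √[(219-210)² + (172-199)² + (187-96)²]
d = √[81 + 729 + 8281]
d = √9091
d ≈ 95.35


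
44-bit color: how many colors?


Colors = 2^bits = 2^44
= 17,592,186,044,416 colors


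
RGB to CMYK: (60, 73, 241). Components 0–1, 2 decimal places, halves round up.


R'=60/255≈0.2353, G'=73/255≈0.2863, B'=241/255≈0.9451
K = 1 - max(R',G',B') = 1 - 241/255 = 14/255 = 0.05490… → 0.05
(1-R'-K)/(1-K) simplifies to (max-R)/max with max = 241:
C = (241-60)/241 = 181/241 = 0.75103… → 0.75
M = (241-73)/241 = 168/241 = 0.69709… → 0.70
Y = (241-241)/241 = 0/241 = 0 → 0.00
= CMYK(0.75, 0.70, 0.00, 0.05)


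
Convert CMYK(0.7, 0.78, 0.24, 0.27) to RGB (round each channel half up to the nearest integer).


R = 255 × (1-C) × (1-K) = 255 × 0.30 × 0.73 = 55.845 → 56
G = 255 × (1-M) × (1-K) = 255 × 0.22 × 0.73 = 40.953 → 41
B = 255 × (1-Y) × (1-K) = 255 × 0.76 × 0.73 = 141.474 → 141
= RGB(56, 41, 141)


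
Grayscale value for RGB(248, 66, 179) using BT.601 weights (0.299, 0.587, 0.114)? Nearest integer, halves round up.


Gray = 0.299×R + 0.587×G + 0.114×B
Gray = 0.299×248 + 0.587×66 + 0.114×179
Gray = 74.152 + 38.742 + 20.406
Gray = 133.300 → round half up → 133
Gray = 133


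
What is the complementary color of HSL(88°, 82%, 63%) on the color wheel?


Complement = opposite side of color wheel = hue + 180°
H' = (88 + 180) mod 360 = 268°
S and L unchanged.
= HSL(268°, 82%, 63%)


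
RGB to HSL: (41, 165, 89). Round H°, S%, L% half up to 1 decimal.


Normalize: R'=41/255≈0.1608, G'=165/255≈0.6471, B'=89/255≈0.3490
Max=165/255, Min=41/255, Δ=Max-Min=124/255
L = (Max+Min)/2 = (165+41)/510 = 206/510 = 0.40392… → L = 40.4%
L ≤ 0.5 → S = Δ/(Max+Min) = 124/(165+41) = 124/206 = 0.60194… → S = 60.2%
(the 1/255 factors cancel in S and H, so raw channel differences can be used)
Max is G' → H = 60 × ((B-R)/Δ + 2) = 60 × ((89-41)/124 + 2)
  48/124 + 2 = 0.3870… + 2 = 2.3870…
  H = 60 × 2.3870… = 143.225…° → H = 143.2°
= HSL(143.2°, 60.2%, 40.4%)


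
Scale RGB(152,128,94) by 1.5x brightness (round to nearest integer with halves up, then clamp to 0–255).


Multiply each channel by 1.5, round half up, clamp to [0, 255]
R: 152×1.5 = 228
G: 128×1.5 = 192
B: 94×1.5 = 141
= RGB(228, 192, 141)


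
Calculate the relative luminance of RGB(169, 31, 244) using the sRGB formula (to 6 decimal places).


Linearize each channel (sRGB transfer function): c = v/255; c_lin = c/12.92 if c ≤ 0.04045, else ((c+0.055)/1.055)^2.4
  R: 169/255 ≈ 0.662745 > 0.04045 → ((0.662745+0.055)/1.055)^2.4 ≈ 0.396755
  G: 31/255 ≈ 0.121569 > 0.04045 → ((0.121569+0.055)/1.055)^2.4 ≈ 0.013702
  B: 244/255 ≈ 0.956863 > 0.04045 → ((0.956863+0.055)/1.055)^2.4 ≈ 0.904661
R_lin = 0.396755, G_lin = 0.013702, B_lin = 0.904661
L = 0.2126×R + 0.7152×G + 0.0722×B
L = 0.2126×0.396755 + 0.7152×0.013702 + 0.0722×0.904661
L ≈ 0.159466


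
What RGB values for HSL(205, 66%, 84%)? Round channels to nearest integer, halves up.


H=205°, S=0.66, L=0.84
C = (1-|2L-1|)×S = (1-|0.68|)×0.66 = 0.2112
H' = H/60 = 205/60 ≈ 3.4167; X = C×(1-|H' mod 2 - 1|) = 0.1232
m = L - C/2 = 0.84 - 0.1056 = 0.7344
Sector ⌊H'⌋ = 3 → (R',G',B') = (0.0, 0.1232, 0.2112)
RGB = ((R'+m)×255, (G'+m)×255, (B'+m)×255) = (187.272, 218.688, 241.128)
Round half up → RGB(187, 219, 241)


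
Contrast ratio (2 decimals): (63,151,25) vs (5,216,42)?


Linearize each sRGB channel c=v/255: c/12.92 if c ≤ 0.04045 else ((c+0.055)/1.055)^2.4
L = 0.2126×R_lin + 0.7152×G_lin + 0.0722×B_lin
Color 1 (63,151,25):
  R=63: 63/255≈0.2471 > 0.04045 → ((0.2471+0.055)/1.055)^2.4 ≈ 0.04971
  G=151: 151/255≈0.5922 > 0.04045 → ((0.5922+0.055)/1.055)^2.4 ≈ 0.30947
  B=25: 25/255≈0.0980 > 0.04045 → ((0.0980+0.055)/1.055)^2.4 ≈ 0.00972
  L1 = 0.2126×0.04971 + 0.7152×0.30947 + 0.0722×0.00972 ≈ 0.23260
Color 2 (5,216,42):
  R=5: 5/255≈0.0196 ≤ 0.04045 → 0.0196/12.92 ≈ 0.00152
  G=216: 216/255≈0.8471 > 0.04045 → ((0.8471+0.055)/1.055)^2.4 ≈ 0.68669
  B=42: 42/255≈0.1647 > 0.04045 → ((0.1647+0.055)/1.055)^2.4 ≈ 0.02315
  L2 = 0.2126×0.00152 + 0.7152×0.68669 + 0.0722×0.02315 ≈ 0.49311
Lighter = 0.49311, Darker = 0.23260
Ratio = (L_lighter + 0.05) / (L_darker + 0.05)
Ratio = (0.49311 + 0.05) / (0.23260 + 0.05) = 0.54311 / 0.28260 ≈ 1.9218
Ratio ≈ 1.92:1


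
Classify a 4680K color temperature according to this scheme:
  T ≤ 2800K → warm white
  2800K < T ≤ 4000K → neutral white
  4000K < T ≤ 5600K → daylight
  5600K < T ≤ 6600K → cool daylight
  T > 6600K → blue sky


Temperature: 4680K
4000K < 4680K ≤ 5600K → daylight
Classification: daylight


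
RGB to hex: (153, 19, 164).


R = 153 → 99 (hex)
G = 19 → 13 (hex)
B = 164 → A4 (hex)
Hex = #9913A4


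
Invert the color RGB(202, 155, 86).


Invert: (255-R, 255-G, 255-B)
R: 255-202 = 53
G: 255-155 = 100
B: 255-86 = 169
= RGB(53, 100, 169)


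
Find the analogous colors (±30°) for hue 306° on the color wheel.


Base hue: 306°
Left analog: (306 - 30) mod 360 = 276°
Right analog: (306 + 30) mod 360 = 336°
Analogous hues = 276° and 336°


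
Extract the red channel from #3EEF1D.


Color: #3EEF1D
R = 3E = 62
G = EF = 239
B = 1D = 29
Red = 62


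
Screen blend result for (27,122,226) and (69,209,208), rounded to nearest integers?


Screen: C = 255 - (255-A)×(255-B)/255, rounded to nearest integer
R: 255 - (255-27)×(255-69)/255 = 255 - 42408/255 ≈ 255 - 166.306 = 88.694 → 89
G: 255 - (255-122)×(255-209)/255 = 255 - 6118/255 ≈ 255 - 23.992 = 231.008 → 231
B: 255 - (255-226)×(255-208)/255 = 255 - 1363/255 ≈ 255 - 5.345 = 249.655 → 250
= RGB(89, 231, 250)


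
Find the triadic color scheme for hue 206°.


Triadic: equally spaced at 120° intervals
H1 = 206°
H2 = (206 + 120) mod 360 = 326°
H3 = (206 + 240) mod 360 = 86°
Triadic = 206°, 326°, 86°


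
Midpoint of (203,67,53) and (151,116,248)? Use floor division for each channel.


Midpoint: each channel = ⌊(C₁+C₂)/2⌋
R: ⌊(203+151)/2⌋ = 177
G: ⌊(67+116)/2⌋ = 91
B: ⌊(53+248)/2⌋ = 150
= RGB(177, 91, 150)


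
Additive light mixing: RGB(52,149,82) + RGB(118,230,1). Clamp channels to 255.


Additive: each channel = min(255, C₁+C₂)
R: 52+118 = 170 → 170
G: 149+230 = 379 → 255
B: 82+1 = 83 → 83
= RGB(170, 255, 83)


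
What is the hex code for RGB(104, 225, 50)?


R = 104 → 68 (hex)
G = 225 → E1 (hex)
B = 50 → 32 (hex)
Hex = #68E132


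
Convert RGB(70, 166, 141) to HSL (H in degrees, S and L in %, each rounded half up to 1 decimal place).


Normalize: R'=70/255≈0.2745, G'=166/255≈0.6510, B'=141/255≈0.5529
Max=166/255, Min=70/255, Δ=Max-Min=96/255
L = (Max+Min)/2 = (166+70)/510 = 236/510 = 0.46274… → L = 46.3%
L ≤ 0.5 → S = Δ/(Max+Min) = 96/(166+70) = 96/236 = 0.40677… → S = 40.7%
(the 1/255 factors cancel in S and H, so raw channel differences can be used)
Max is G' → H = 60 × ((B-R)/Δ + 2) = 60 × ((141-70)/96 + 2)
  71/96 + 2 = 0.7395… + 2 = 2.7395…
  H = 60 × 2.7395… = 164.375° → H = 164.4°
= HSL(164.4°, 40.7%, 46.3%)


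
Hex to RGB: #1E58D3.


1E → 30 (R)
58 → 88 (G)
D3 → 211 (B)
= RGB(30, 88, 211)


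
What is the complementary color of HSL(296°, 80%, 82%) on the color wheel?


Complement = opposite side of color wheel = hue + 180°
H' = (296 + 180) mod 360 = 116°
S and L unchanged.
= HSL(116°, 80%, 82%)


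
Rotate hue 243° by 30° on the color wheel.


New hue = (H + rotation) mod 360
New hue = (243 + 30) mod 360
= 273 mod 360
= 273°


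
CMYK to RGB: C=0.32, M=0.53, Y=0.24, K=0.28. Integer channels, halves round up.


R = 255 × (1-C) × (1-K) = 255 × 0.68 × 0.72 = 124.848 → 125
G = 255 × (1-M) × (1-K) = 255 × 0.47 × 0.72 = 86.292 → 86
B = 255 × (1-Y) × (1-K) = 255 × 0.76 × 0.72 = 139.536 → 140
= RGB(125, 86, 140)


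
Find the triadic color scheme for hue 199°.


Triadic: equally spaced at 120° intervals
H1 = 199°
H2 = (199 + 120) mod 360 = 319°
H3 = (199 + 240) mod 360 = 79°
Triadic = 199°, 319°, 79°


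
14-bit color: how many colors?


Colors = 2^bits = 2^14
= 16,384 colors


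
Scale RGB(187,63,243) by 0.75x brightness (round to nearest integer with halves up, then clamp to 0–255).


Multiply each channel by 0.75, round half up, clamp to [0, 255]
R: 187×0.75 = 140.25 → round → 140
G: 63×0.75 = 47.25 → round → 47
B: 243×0.75 = 182.25 → round → 182
= RGB(140, 47, 182)


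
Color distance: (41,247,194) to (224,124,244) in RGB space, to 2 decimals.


d = √[(R₁-R₂)² + (G₁-G₂)² + (B₁-B₂)²]
d = √[(41-224)² + (247-124)² + (194-244)²]
d = √[33489 + 15129 + 2500]
d = √51118
d ≈ 226.09


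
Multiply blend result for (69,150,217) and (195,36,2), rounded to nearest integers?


Multiply: C = A×B/255, rounded to nearest integer
R: 69×195/255 = 13455/255 ≈ 52.765 → 53
G: 150×36/255 = 5400/255 ≈ 21.176 → 21
B: 217×2/255 = 434/255 ≈ 1.702 → 2
= RGB(53, 21, 2)


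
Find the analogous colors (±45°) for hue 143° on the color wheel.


Base hue: 143°
Left analog: (143 - 45) mod 360 = 98°
Right analog: (143 + 45) mod 360 = 188°
Analogous hues = 98° and 188°


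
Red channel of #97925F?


Color: #97925F
R = 97 = 151
G = 92 = 146
B = 5F = 95
Red = 151


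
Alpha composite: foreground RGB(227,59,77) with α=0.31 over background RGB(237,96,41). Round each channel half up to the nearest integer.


C = α×F + (1-α)×B, with 1-α = 0.69
R: 0.31×227 + 0.69×237 = 70.37 + 163.53 = 233.90 → 234
G: 0.31×59 + 0.69×96 = 18.29 + 66.24 = 84.53 → 85
B: 0.31×77 + 0.69×41 = 23.87 + 28.29 = 52.16 → 52
= RGB(234, 85, 52)


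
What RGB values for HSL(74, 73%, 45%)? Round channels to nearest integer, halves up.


H=74°, S=0.73, L=0.45
C = (1-|2L-1|)×S = (1-|-0.10|)×0.73 = 0.657
H' = H/60 = 74/60 ≈ 1.2333; X = C×(1-|H' mod 2 - 1|) = 0.5037
m = L - C/2 = 0.45 - 0.3285 = 0.1215
Sector ⌊H'⌋ = 1 → (R',G',B') = (0.5037, 0.657, 0.0)
RGB = ((R'+m)×255, (G'+m)×255, (B'+m)×255) = (159.426, 198.5175, 30.9825)
Round half up → RGB(159, 199, 31)


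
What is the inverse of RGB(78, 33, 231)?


Invert: (255-R, 255-G, 255-B)
R: 255-78 = 177
G: 255-33 = 222
B: 255-231 = 24
= RGB(177, 222, 24)


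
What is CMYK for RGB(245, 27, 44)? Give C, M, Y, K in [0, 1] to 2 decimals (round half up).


R'=245/255≈0.9608, G'=27/255≈0.1059, B'=44/255≈0.1725
K = 1 - max(R',G',B') = 1 - 245/255 = 10/255 = 0.03921… → 0.04
(1-R'-K)/(1-K) simplifies to (max-R)/max with max = 245:
C = (245-245)/245 = 0/245 = 0 → 0.00
M = (245-27)/245 = 218/245 = 0.88979… → 0.89
Y = (245-44)/245 = 201/245 = 0.82040… → 0.82
= CMYK(0.00, 0.89, 0.82, 0.04)


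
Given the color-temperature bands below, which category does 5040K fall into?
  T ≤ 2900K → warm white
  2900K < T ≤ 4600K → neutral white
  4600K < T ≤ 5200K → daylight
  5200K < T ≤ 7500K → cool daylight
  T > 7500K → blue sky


Temperature: 5040K
4600K < 5040K ≤ 5200K → daylight
Classification: daylight


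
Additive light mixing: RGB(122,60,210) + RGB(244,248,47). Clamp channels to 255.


Additive: each channel = min(255, C₁+C₂)
R: 122+244 = 366 → 255
G: 60+248 = 308 → 255
B: 210+47 = 257 → 255
= RGB(255, 255, 255)


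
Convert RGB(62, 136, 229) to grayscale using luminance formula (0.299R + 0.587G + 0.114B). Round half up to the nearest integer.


Gray = 0.299×R + 0.587×G + 0.114×B
Gray = 0.299×62 + 0.587×136 + 0.114×229
Gray = 18.538 + 79.832 + 26.106
Gray = 124.476 → round half up → 124
Gray = 124


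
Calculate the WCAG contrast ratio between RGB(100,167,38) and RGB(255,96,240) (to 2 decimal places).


Linearize each sRGB channel c=v/255: c/12.92 if c ≤ 0.04045 else ((c+0.055)/1.055)^2.4
L = 0.2126×R_lin + 0.7152×G_lin + 0.0722×B_lin
Color 1 (100,167,38):
  R=100: 100/255≈0.3922 > 0.04045 → ((0.3922+0.055)/1.055)^2.4 ≈ 0.12744
  G=167: 167/255≈0.6549 > 0.04045 → ((0.6549+0.055)/1.055)^2.4 ≈ 0.38643
  B=38: 38/255≈0.1490 > 0.04045 → ((0.1490+0.055)/1.055)^2.4 ≈ 0.01938
  L1 = 0.2126×0.12744 + 0.7152×0.38643 + 0.0722×0.01938 ≈ 0.30487
Color 2 (255,96,240):
  R=255: 255/255≈1.0000 > 0.04045 → ((1.0000+0.055)/1.055)^2.4 ≈ 1.00000
  G=96: 96/255≈0.3765 > 0.04045 → ((0.3765+0.055)/1.055)^2.4 ≈ 0.11697
  B=240: 240/255≈0.9412 > 0.04045 → ((0.9412+0.055)/1.055)^2.4 ≈ 0.87137
  L2 = 0.2126×1.00000 + 0.7152×0.11697 + 0.0722×0.87137 ≈ 0.35917
Lighter = 0.35917, Darker = 0.30487
Ratio = (L_lighter + 0.05) / (L_darker + 0.05)
Ratio = (0.35917 + 0.05) / (0.30487 + 0.05) = 0.40917 / 0.35487 ≈ 1.1530
Ratio ≈ 1.15:1


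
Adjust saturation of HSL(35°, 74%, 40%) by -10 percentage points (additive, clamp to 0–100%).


Original S = 74%
Adjustment = -10 percentage points
New S = 74 + (-10) = 64
Clamp to [0, 100] → 64
= HSL(35°, 64%, 40%)


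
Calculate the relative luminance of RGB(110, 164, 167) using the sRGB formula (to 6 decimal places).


Linearize each channel (sRGB transfer function): c = v/255; c_lin = c/12.92 if c ≤ 0.04045, else ((c+0.055)/1.055)^2.4
  R: 110/255 ≈ 0.431373 > 0.04045 → ((0.431373+0.055)/1.055)^2.4 ≈ 0.155926
  G: 164/255 ≈ 0.643137 > 0.04045 → ((0.643137+0.055)/1.055)^2.4 ≈ 0.371238
  B: 167/255 ≈ 0.654902 > 0.04045 → ((0.654902+0.055)/1.055)^2.4 ≈ 0.386429
R_lin = 0.155926, G_lin = 0.371238, B_lin = 0.386429
L = 0.2126×R + 0.7152×G + 0.0722×B
L = 0.2126×0.155926 + 0.7152×0.371238 + 0.0722×0.386429
L ≈ 0.326559


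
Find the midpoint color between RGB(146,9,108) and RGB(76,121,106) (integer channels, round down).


Midpoint: each channel = ⌊(C₁+C₂)/2⌋
R: ⌊(146+76)/2⌋ = 111
G: ⌊(9+121)/2⌋ = 65
B: ⌊(108+106)/2⌋ = 107
= RGB(111, 65, 107)


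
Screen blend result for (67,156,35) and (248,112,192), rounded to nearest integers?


Screen: C = 255 - (255-A)×(255-B)/255, rounded to nearest integer
R: 255 - (255-67)×(255-248)/255 = 255 - 1316/255 ≈ 255 - 5.161 = 249.839 → 250
G: 255 - (255-156)×(255-112)/255 = 255 - 14157/255 ≈ 255 - 55.518 = 199.482 → 199
B: 255 - (255-35)×(255-192)/255 = 255 - 13860/255 ≈ 255 - 54.353 = 200.647 → 201
= RGB(250, 199, 201)


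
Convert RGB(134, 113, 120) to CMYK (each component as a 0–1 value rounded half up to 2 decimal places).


R'=134/255≈0.5255, G'=113/255≈0.4431, B'=120/255≈0.4706
K = 1 - max(R',G',B') = 1 - 134/255 = 121/255 = 0.47450… → 0.47
(1-R'-K)/(1-K) simplifies to (max-R)/max with max = 134:
C = (134-134)/134 = 0/134 = 0 → 0.00
M = (134-113)/134 = 21/134 = 0.15671… → 0.16
Y = (134-120)/134 = 14/134 = 0.10447… → 0.10
= CMYK(0.00, 0.16, 0.10, 0.47)


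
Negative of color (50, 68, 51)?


Invert: (255-R, 255-G, 255-B)
R: 255-50 = 205
G: 255-68 = 187
B: 255-51 = 204
= RGB(205, 187, 204)


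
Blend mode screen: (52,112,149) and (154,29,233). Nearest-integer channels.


Screen: C = 255 - (255-A)×(255-B)/255, rounded to nearest integer
R: 255 - (255-52)×(255-154)/255 = 255 - 20503/255 ≈ 255 - 80.404 = 174.596 → 175
G: 255 - (255-112)×(255-29)/255 = 255 - 32318/255 ≈ 255 - 126.737 = 128.263 → 128
B: 255 - (255-149)×(255-233)/255 = 255 - 2332/255 ≈ 255 - 9.145 = 245.855 → 246
= RGB(175, 128, 246)


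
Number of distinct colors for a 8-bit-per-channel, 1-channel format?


Total bits = 8 bits/channel × 1 channels = 8 bits
Distinct colors = 2^8
= 256 colors


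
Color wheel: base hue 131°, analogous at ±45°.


Base hue: 131°
Left analog: (131 - 45) mod 360 = 86°
Right analog: (131 + 45) mod 360 = 176°
Analogous hues = 86° and 176°


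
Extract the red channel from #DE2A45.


Color: #DE2A45
R = DE = 222
G = 2A = 42
B = 45 = 69
Red = 222


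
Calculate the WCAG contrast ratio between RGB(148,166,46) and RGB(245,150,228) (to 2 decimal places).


Linearize each sRGB channel c=v/255: c/12.92 if c ≤ 0.04045 else ((c+0.055)/1.055)^2.4
L = 0.2126×R_lin + 0.7152×G_lin + 0.0722×B_lin
Color 1 (148,166,46):
  R=148: 148/255≈0.5804 > 0.04045 → ((0.5804+0.055)/1.055)^2.4 ≈ 0.29614
  G=166: 166/255≈0.6510 > 0.04045 → ((0.6510+0.055)/1.055)^2.4 ≈ 0.38133
  B=46: 46/255≈0.1804 > 0.04045 → ((0.1804+0.055)/1.055)^2.4 ≈ 0.02732
  L1 = 0.2126×0.29614 + 0.7152×0.38133 + 0.0722×0.02732 ≈ 0.33766
Color 2 (245,150,228):
  R=245: 245/255≈0.9608 > 0.04045 → ((0.9608+0.055)/1.055)^2.4 ≈ 0.91310
  G=150: 150/255≈0.5882 > 0.04045 → ((0.5882+0.055)/1.055)^2.4 ≈ 0.30499
  B=228: 228/255≈0.8941 > 0.04045 → ((0.8941+0.055)/1.055)^2.4 ≈ 0.77582
  L2 = 0.2126×0.91310 + 0.7152×0.30499 + 0.0722×0.77582 ≈ 0.46827
Lighter = 0.46827, Darker = 0.33766
Ratio = (L_lighter + 0.05) / (L_darker + 0.05)
Ratio = (0.46827 + 0.05) / (0.33766 + 0.05) = 0.51827 / 0.38766 ≈ 1.3369
Ratio ≈ 1.34:1


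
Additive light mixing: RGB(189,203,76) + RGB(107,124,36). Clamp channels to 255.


Additive: each channel = min(255, C₁+C₂)
R: 189+107 = 296 → 255
G: 203+124 = 327 → 255
B: 76+36 = 112 → 112
= RGB(255, 255, 112)


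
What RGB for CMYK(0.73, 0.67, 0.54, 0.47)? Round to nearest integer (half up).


R = 255 × (1-C) × (1-K) = 255 × 0.27 × 0.53 = 36.4905 → 36
G = 255 × (1-M) × (1-K) = 255 × 0.33 × 0.53 = 44.5995 → 45
B = 255 × (1-Y) × (1-K) = 255 × 0.46 × 0.53 = 62.169 → 62
= RGB(36, 45, 62)


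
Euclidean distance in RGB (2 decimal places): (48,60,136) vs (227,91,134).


d = √[(R₁-R₂)² + (G₁-G₂)² + (B₁-B₂)²]
d = √[(48-227)² + (60-91)² + (136-134)²]
d = √[32041 + 961 + 4]
d = √33006
d ≈ 181.68


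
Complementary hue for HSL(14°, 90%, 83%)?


Complement = opposite side of color wheel = hue + 180°
H' = (14 + 180) mod 360 = 194°
S and L unchanged.
= HSL(194°, 90%, 83%)


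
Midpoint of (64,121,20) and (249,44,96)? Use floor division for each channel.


Midpoint: each channel = ⌊(C₁+C₂)/2⌋
R: ⌊(64+249)/2⌋ = 156
G: ⌊(121+44)/2⌋ = 82
B: ⌊(20+96)/2⌋ = 58
= RGB(156, 82, 58)


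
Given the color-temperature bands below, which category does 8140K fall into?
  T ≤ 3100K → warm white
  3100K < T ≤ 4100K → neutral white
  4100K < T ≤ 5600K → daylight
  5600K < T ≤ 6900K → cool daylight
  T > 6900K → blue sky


Temperature: 8140K
8140K > 6900K → blue sky
Classification: blue sky


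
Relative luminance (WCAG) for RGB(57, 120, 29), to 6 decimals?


Linearize each channel (sRGB transfer function): c = v/255; c_lin = c/12.92 if c ≤ 0.04045, else ((c+0.055)/1.055)^2.4
  R: 57/255 ≈ 0.223529 > 0.04045 → ((0.223529+0.055)/1.055)^2.4 ≈ 0.040915
  G: 120/255 ≈ 0.470588 > 0.04045 → ((0.470588+0.055)/1.055)^2.4 ≈ 0.187821
  B: 29/255 ≈ 0.113725 > 0.04045 → ((0.113725+0.055)/1.055)^2.4 ≈ 0.012286
R_lin = 0.040915, G_lin = 0.187821, B_lin = 0.012286
L = 0.2126×R + 0.7152×G + 0.0722×B
L = 0.2126×0.040915 + 0.7152×0.187821 + 0.0722×0.012286
L ≈ 0.143915


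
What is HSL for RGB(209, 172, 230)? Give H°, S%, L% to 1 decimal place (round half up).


Normalize: R'=209/255≈0.8196, G'=172/255≈0.6745, B'=230/255≈0.9020
Max=230/255, Min=172/255, Δ=Max-Min=58/255
L = (Max+Min)/2 = (230+172)/510 = 402/510 = 0.78823… → L = 78.8%
L > 0.5 → S = Δ/(2-Max-Min) = 58/(510-230-172) = 58/108 = 0.53703… → S = 53.7%
(the 1/255 factors cancel in S and H, so raw channel differences can be used)
Max is B' → H = 60 × ((R-G)/Δ + 4) = 60 × ((209-172)/58 + 4)
  37/58 + 4 = 0.6379… + 4 = 4.6379…
  H = 60 × 4.6379… = 278.275…° → H = 278.3°
= HSL(278.3°, 53.7%, 78.8%)


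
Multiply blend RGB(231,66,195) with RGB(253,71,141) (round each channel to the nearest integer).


Multiply: C = A×B/255, rounded to nearest integer
R: 231×253/255 = 58443/255 ≈ 229.188 → 229
G: 66×71/255 = 4686/255 ≈ 18.376 → 18
B: 195×141/255 = 27495/255 ≈ 107.824 → 108
= RGB(229, 18, 108)


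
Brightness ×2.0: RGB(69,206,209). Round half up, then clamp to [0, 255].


Multiply each channel by 2.0, round half up, clamp to [0, 255]
R: 69×2.0 = 138
G: 206×2.0 = 412 → clamp → 255
B: 209×2.0 = 418 → clamp → 255
= RGB(138, 255, 255)


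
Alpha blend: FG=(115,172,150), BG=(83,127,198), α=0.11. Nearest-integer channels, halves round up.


C = α×F + (1-α)×B, with 1-α = 0.89
R: 0.11×115 + 0.89×83 = 12.65 + 73.87 = 86.52 → 87
G: 0.11×172 + 0.89×127 = 18.92 + 113.03 = 131.95 → 132
B: 0.11×150 + 0.89×198 = 16.50 + 176.22 = 192.72 → 193
= RGB(87, 132, 193)


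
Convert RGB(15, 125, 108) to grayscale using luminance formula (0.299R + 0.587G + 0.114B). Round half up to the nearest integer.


Gray = 0.299×R + 0.587×G + 0.114×B
Gray = 0.299×15 + 0.587×125 + 0.114×108
Gray = 4.485 + 73.375 + 12.312
Gray = 90.172 → round half up → 90
Gray = 90


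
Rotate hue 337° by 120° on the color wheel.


New hue = (H + rotation) mod 360
New hue = (337 + 120) mod 360
= 457 mod 360
= 97°


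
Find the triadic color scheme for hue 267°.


Triadic: equally spaced at 120° intervals
H1 = 267°
H2 = (267 + 120) mod 360 = 27°
H3 = (267 + 240) mod 360 = 147°
Triadic = 267°, 27°, 147°


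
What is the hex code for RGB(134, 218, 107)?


R = 134 → 86 (hex)
G = 218 → DA (hex)
B = 107 → 6B (hex)
Hex = #86DA6B


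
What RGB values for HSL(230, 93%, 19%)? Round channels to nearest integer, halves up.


H=230°, S=0.93, L=0.19
C = (1-|2L-1|)×S = (1-|-0.62|)×0.93 = 0.3534
H' = H/60 = 230/60 ≈ 3.8333; X = C×(1-|H' mod 2 - 1|) = 0.0589
m = L - C/2 = 0.19 - 0.1767 = 0.0133
Sector ⌊H'⌋ = 3 → (R',G',B') = (0.0, 0.0589, 0.3534)
RGB = ((R'+m)×255, (G'+m)×255, (B'+m)×255) = (3.3915, 18.411, 93.5085)
Round half up → RGB(3, 18, 94)


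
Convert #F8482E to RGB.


F8 → 248 (R)
48 → 72 (G)
2E → 46 (B)
= RGB(248, 72, 46)


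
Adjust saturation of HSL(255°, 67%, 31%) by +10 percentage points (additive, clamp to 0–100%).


Original S = 67%
Adjustment = +10 percentage points
New S = 67 + (10) = 77
Clamp to [0, 100] → 77
= HSL(255°, 77%, 31%)


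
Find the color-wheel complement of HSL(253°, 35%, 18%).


Complement = opposite side of color wheel = hue + 180°
H' = (253 + 180) mod 360 = 73°
S and L unchanged.
= HSL(73°, 35%, 18%)


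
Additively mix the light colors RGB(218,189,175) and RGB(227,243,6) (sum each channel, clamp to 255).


Additive: each channel = min(255, C₁+C₂)
R: 218+227 = 445 → 255
G: 189+243 = 432 → 255
B: 175+6 = 181 → 181
= RGB(255, 255, 181)


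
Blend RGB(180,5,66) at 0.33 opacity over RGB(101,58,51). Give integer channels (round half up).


C = α×F + (1-α)×B, with 1-α = 0.67
R: 0.33×180 + 0.67×101 = 59.40 + 67.67 = 127.07 → 127
G: 0.33×5 + 0.67×58 = 1.65 + 38.86 = 40.51 → 41
B: 0.33×66 + 0.67×51 = 21.78 + 34.17 = 55.95 → 56
= RGB(127, 41, 56)


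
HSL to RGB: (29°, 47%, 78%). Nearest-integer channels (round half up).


H=29°, S=0.47, L=0.78
C = (1-|2L-1|)×S = (1-|0.56|)×0.47 = 0.2068
H' = H/60 = 29/60 ≈ 0.4833; X = C×(1-|H' mod 2 - 1|) ≈ 0.1000
m = L - C/2 = 0.78 - 0.1034 = 0.6766
Sector ⌊H'⌋ = 0 → (R',G',B') = (0.2068, ≈0.1000, 0.0)
RGB = ((R'+m)×255, (G'+m)×255, (B'+m)×255) = (225.267, 198.0211, 172.533)
Round half up → RGB(225, 198, 173)


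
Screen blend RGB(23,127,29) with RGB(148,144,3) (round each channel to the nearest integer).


Screen: C = 255 - (255-A)×(255-B)/255, rounded to nearest integer
R: 255 - (255-23)×(255-148)/255 = 255 - 24824/255 ≈ 255 - 97.349 = 157.651 → 158
G: 255 - (255-127)×(255-144)/255 = 255 - 14208/255 ≈ 255 - 55.718 = 199.282 → 199
B: 255 - (255-29)×(255-3)/255 = 255 - 56952/255 ≈ 255 - 223.341 = 31.659 → 32
= RGB(158, 199, 32)


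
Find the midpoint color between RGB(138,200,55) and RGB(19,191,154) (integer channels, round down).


Midpoint: each channel = ⌊(C₁+C₂)/2⌋
R: ⌊(138+19)/2⌋ = 78
G: ⌊(200+191)/2⌋ = 195
B: ⌊(55+154)/2⌋ = 104
= RGB(78, 195, 104)


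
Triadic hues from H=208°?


Triadic: equally spaced at 120° intervals
H1 = 208°
H2 = (208 + 120) mod 360 = 328°
H3 = (208 + 240) mod 360 = 88°
Triadic = 208°, 328°, 88°


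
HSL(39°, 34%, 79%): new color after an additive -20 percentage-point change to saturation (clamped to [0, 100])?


Original S = 34%
Adjustment = -20 percentage points
New S = 34 + (-20) = 14
Clamp to [0, 100] → 14
= HSL(39°, 14%, 79%)


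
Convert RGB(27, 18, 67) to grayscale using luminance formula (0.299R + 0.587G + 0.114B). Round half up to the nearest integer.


Gray = 0.299×R + 0.587×G + 0.114×B
Gray = 0.299×27 + 0.587×18 + 0.114×67
Gray = 8.073 + 10.566 + 7.638
Gray = 26.277 → round half up → 26
Gray = 26


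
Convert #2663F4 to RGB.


26 → 38 (R)
63 → 99 (G)
F4 → 244 (B)
= RGB(38, 99, 244)


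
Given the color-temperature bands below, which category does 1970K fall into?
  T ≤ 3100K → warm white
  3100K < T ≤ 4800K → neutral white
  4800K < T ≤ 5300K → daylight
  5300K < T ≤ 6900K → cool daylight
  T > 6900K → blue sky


Temperature: 1970K
1970K ≤ 3100K → warm white
Classification: warm white


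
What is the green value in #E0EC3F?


Color: #E0EC3F
R = E0 = 224
G = EC = 236
B = 3F = 63
Green = 236


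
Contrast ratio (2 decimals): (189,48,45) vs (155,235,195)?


Linearize each sRGB channel c=v/255: c/12.92 if c ≤ 0.04045 else ((c+0.055)/1.055)^2.4
L = 0.2126×R_lin + 0.7152×G_lin + 0.0722×B_lin
Color 1 (189,48,45):
  R=189: 189/255≈0.7412 > 0.04045 → ((0.7412+0.055)/1.055)^2.4 ≈ 0.50888
  G=48: 48/255≈0.1882 > 0.04045 → ((0.1882+0.055)/1.055)^2.4 ≈ 0.02956
  B=45: 45/255≈0.1765 > 0.04045 → ((0.1765+0.055)/1.055)^2.4 ≈ 0.02624
  L1 = 0.2126×0.50888 + 0.7152×0.02956 + 0.0722×0.02624 ≈ 0.13122
Color 2 (155,235,195):
  R=155: 155/255≈0.6078 > 0.04045 → ((0.6078+0.055)/1.055)^2.4 ≈ 0.32778
  G=235: 235/255≈0.9216 > 0.04045 → ((0.9216+0.055)/1.055)^2.4 ≈ 0.83077
  B=195: 195/255≈0.7647 > 0.04045 → ((0.7647+0.055)/1.055)^2.4 ≈ 0.54572
  L2 = 0.2126×0.32778 + 0.7152×0.83077 + 0.0722×0.54572 ≈ 0.70325
Lighter = 0.70325, Darker = 0.13122
Ratio = (L_lighter + 0.05) / (L_darker + 0.05)
Ratio = (0.70325 + 0.05) / (0.13122 + 0.05) = 0.75325 / 0.18122 ≈ 4.1565
Ratio ≈ 4.16:1


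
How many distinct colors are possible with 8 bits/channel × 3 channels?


Total bits = 8 bits/channel × 3 channels = 24 bits
Distinct colors = 2^24
= 16,777,216 colors


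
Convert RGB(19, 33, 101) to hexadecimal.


R = 19 → 13 (hex)
G = 33 → 21 (hex)
B = 101 → 65 (hex)
Hex = #132165


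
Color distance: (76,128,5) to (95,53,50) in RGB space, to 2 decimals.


d = √[(R₁-R₂)² + (G₁-G₂)² + (B₁-B₂)²]
d = √[(76-95)² + (128-53)² + (5-50)²]
d = √[361 + 5625 + 2025]
d = √8011
d ≈ 89.50


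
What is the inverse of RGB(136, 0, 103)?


Invert: (255-R, 255-G, 255-B)
R: 255-136 = 119
G: 255-0 = 255
B: 255-103 = 152
= RGB(119, 255, 152)


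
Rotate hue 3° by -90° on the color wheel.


New hue = (H + rotation) mod 360
New hue = (3 -90) mod 360
= -87 mod 360
= 273°


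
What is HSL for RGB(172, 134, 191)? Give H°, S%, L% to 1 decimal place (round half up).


Normalize: R'=172/255≈0.6745, G'=134/255≈0.5255, B'=191/255≈0.7490
Max=191/255, Min=134/255, Δ=Max-Min=57/255
L = (Max+Min)/2 = (191+134)/510 = 325/510 = 0.63725… → L = 63.7%
L > 0.5 → S = Δ/(2-Max-Min) = 57/(510-191-134) = 57/185 = 0.30810… → S = 30.8%
(the 1/255 factors cancel in S and H, so raw channel differences can be used)
Max is B' → H = 60 × ((R-G)/Δ + 4) = 60 × ((172-134)/57 + 4)
  38/57 + 4 = 0.6666… + 4 = 4.6666…
  H = 60 × 4.6666… = 280° → H = 280.0°
= HSL(280.0°, 30.8%, 63.7%)


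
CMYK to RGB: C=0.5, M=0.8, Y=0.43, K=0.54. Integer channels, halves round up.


R = 255 × (1-C) × (1-K) = 255 × 0.50 × 0.46 = 58.65 → 59
G = 255 × (1-M) × (1-K) = 255 × 0.20 × 0.46 = 23.46 → 23
B = 255 × (1-Y) × (1-K) = 255 × 0.57 × 0.46 = 66.861 → 67
= RGB(59, 23, 67)


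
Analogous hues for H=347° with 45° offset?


Base hue: 347°
Left analog: (347 - 45) mod 360 = 302°
Right analog: (347 + 45) mod 360 = 32°
Analogous hues = 302° and 32°


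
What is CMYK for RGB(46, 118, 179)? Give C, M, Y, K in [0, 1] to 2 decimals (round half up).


R'=46/255≈0.1804, G'=118/255≈0.4627, B'=179/255≈0.7020
K = 1 - max(R',G',B') = 1 - 179/255 = 76/255 = 0.29803… → 0.30
(1-R'-K)/(1-K) simplifies to (max-R)/max with max = 179:
C = (179-46)/179 = 133/179 = 0.74301… → 0.74
M = (179-118)/179 = 61/179 = 0.34078… → 0.34
Y = (179-179)/179 = 0/179 = 0 → 0.00
= CMYK(0.74, 0.34, 0.00, 0.30)


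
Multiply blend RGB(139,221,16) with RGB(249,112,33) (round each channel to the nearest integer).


Multiply: C = A×B/255, rounded to nearest integer
R: 139×249/255 = 34611/255 ≈ 135.729 → 136
G: 221×112/255 = 24752/255 ≈ 97.067 → 97
B: 16×33/255 = 528/255 ≈ 2.071 → 2
= RGB(136, 97, 2)


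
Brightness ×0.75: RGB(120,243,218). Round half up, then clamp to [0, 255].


Multiply each channel by 0.75, round half up, clamp to [0, 255]
R: 120×0.75 = 90
G: 243×0.75 = 182.25 → round → 182
B: 218×0.75 = 163.5 → round → 164
= RGB(90, 182, 164)


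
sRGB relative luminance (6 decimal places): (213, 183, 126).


Linearize each channel (sRGB transfer function): c = v/255; c_lin = c/12.92 if c ≤ 0.04045, else ((c+0.055)/1.055)^2.4
  R: 213/255 ≈ 0.835294 > 0.04045 → ((0.835294+0.055)/1.055)^2.4 ≈ 0.665387
  G: 183/255 ≈ 0.717647 > 0.04045 → ((0.717647+0.055)/1.055)^2.4 ≈ 0.473531
  B: 126/255 ≈ 0.494118 > 0.04045 → ((0.494118+0.055)/1.055)^2.4 ≈ 0.208637
R_lin = 0.665387, G_lin = 0.473531, B_lin = 0.208637
L = 0.2126×R + 0.7152×G + 0.0722×B
L = 0.2126×0.665387 + 0.7152×0.473531 + 0.0722×0.208637
L ≈ 0.495195


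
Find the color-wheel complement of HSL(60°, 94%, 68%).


Complement = opposite side of color wheel = hue + 180°
H' = (60 + 180) mod 360 = 240°
S and L unchanged.
= HSL(240°, 94%, 68%)


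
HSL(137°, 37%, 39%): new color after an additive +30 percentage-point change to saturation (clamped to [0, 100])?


Original S = 37%
Adjustment = +30 percentage points
New S = 37 + (30) = 67
Clamp to [0, 100] → 67
= HSL(137°, 67%, 39%)


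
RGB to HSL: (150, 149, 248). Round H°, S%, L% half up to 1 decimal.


Normalize: R'=150/255≈0.5882, G'=149/255≈0.5843, B'=248/255≈0.9725
Max=248/255, Min=149/255, Δ=Max-Min=99/255
L = (Max+Min)/2 = (248+149)/510 = 397/510 = 0.77843… → L = 77.8%
L > 0.5 → S = Δ/(2-Max-Min) = 99/(510-248-149) = 99/113 = 0.87610… → S = 87.6%
(the 1/255 factors cancel in S and H, so raw channel differences can be used)
Max is B' → H = 60 × ((R-G)/Δ + 4) = 60 × ((150-149)/99 + 4)
  1/99 + 4 = 0.0101… + 4 = 4.0101…
  H = 60 × 4.0101… = 240.606…° → H = 240.6°
= HSL(240.6°, 87.6%, 77.8%)


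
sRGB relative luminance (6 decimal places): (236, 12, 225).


Linearize each channel (sRGB transfer function): c = v/255; c_lin = c/12.92 if c ≤ 0.04045, else ((c+0.055)/1.055)^2.4
  R: 236/255 ≈ 0.925490 > 0.04045 → ((0.925490+0.055)/1.055)^2.4 ≈ 0.838799
  G: 12/255 ≈ 0.047059 > 0.04045 → ((0.047059+0.055)/1.055)^2.4 ≈ 0.003677
  B: 225/255 ≈ 0.882353 > 0.04045 → ((0.882353+0.055)/1.055)^2.4 ≈ 0.752942
R_lin = 0.838799, G_lin = 0.003677, B_lin = 0.752942
L = 0.2126×R + 0.7152×G + 0.0722×B
L = 0.2126×0.838799 + 0.7152×0.003677 + 0.0722×0.752942
L ≈ 0.235321


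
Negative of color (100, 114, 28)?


Invert: (255-R, 255-G, 255-B)
R: 255-100 = 155
G: 255-114 = 141
B: 255-28 = 227
= RGB(155, 141, 227)


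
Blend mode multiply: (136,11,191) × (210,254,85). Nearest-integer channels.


Multiply: C = A×B/255, rounded to nearest integer
R: 136×210/255 = 28560/255 ≈ 112.000 → 112
G: 11×254/255 = 2794/255 ≈ 10.957 → 11
B: 191×85/255 = 16235/255 ≈ 63.667 → 64
= RGB(112, 11, 64)


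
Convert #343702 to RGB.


34 → 52 (R)
37 → 55 (G)
02 → 2 (B)
= RGB(52, 55, 2)


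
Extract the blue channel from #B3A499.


Color: #B3A499
R = B3 = 179
G = A4 = 164
B = 99 = 153
Blue = 153


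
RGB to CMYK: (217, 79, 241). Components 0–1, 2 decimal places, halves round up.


R'=217/255≈0.8510, G'=79/255≈0.3098, B'=241/255≈0.9451
K = 1 - max(R',G',B') = 1 - 241/255 = 14/255 = 0.05490… → 0.05
(1-R'-K)/(1-K) simplifies to (max-R)/max with max = 241:
C = (241-217)/241 = 24/241 = 0.09958… → 0.10
M = (241-79)/241 = 162/241 = 0.67219… → 0.67
Y = (241-241)/241 = 0/241 = 0 → 0.00
= CMYK(0.10, 0.67, 0.00, 0.05)


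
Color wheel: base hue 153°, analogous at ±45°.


Base hue: 153°
Left analog: (153 - 45) mod 360 = 108°
Right analog: (153 + 45) mod 360 = 198°
Analogous hues = 108° and 198°


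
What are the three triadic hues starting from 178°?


Triadic: equally spaced at 120° intervals
H1 = 178°
H2 = (178 + 120) mod 360 = 298°
H3 = (178 + 240) mod 360 = 58°
Triadic = 178°, 298°, 58°


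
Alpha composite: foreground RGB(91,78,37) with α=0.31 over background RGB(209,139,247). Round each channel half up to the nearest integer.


C = α×F + (1-α)×B, with 1-α = 0.69
R: 0.31×91 + 0.69×209 = 28.21 + 144.21 = 172.42 → 172
G: 0.31×78 + 0.69×139 = 24.18 + 95.91 = 120.09 → 120
B: 0.31×37 + 0.69×247 = 11.47 + 170.43 = 181.90 → 182
= RGB(172, 120, 182)


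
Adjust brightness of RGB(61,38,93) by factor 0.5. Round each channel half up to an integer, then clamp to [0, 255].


Multiply each channel by 0.5, round half up, clamp to [0, 255]
R: 61×0.5 = 30.5 → round → 31
G: 38×0.5 = 19
B: 93×0.5 = 46.5 → round → 47
= RGB(31, 19, 47)


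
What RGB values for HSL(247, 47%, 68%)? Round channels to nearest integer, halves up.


H=247°, S=0.47, L=0.68
C = (1-|2L-1|)×S = (1-|0.36|)×0.47 = 0.3008
H' = H/60 = 247/60 ≈ 4.1167; X = C×(1-|H' mod 2 - 1|) ≈ 0.0351
m = L - C/2 = 0.68 - 0.1504 = 0.5296
Sector ⌊H'⌋ = 4 → (R',G',B') = (≈0.0351, 0.0, 0.3008)
RGB = ((R'+m)×255, (G'+m)×255, (B'+m)×255) = (143.9968, 135.048, 211.752)
Round half up → RGB(144, 135, 212)
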